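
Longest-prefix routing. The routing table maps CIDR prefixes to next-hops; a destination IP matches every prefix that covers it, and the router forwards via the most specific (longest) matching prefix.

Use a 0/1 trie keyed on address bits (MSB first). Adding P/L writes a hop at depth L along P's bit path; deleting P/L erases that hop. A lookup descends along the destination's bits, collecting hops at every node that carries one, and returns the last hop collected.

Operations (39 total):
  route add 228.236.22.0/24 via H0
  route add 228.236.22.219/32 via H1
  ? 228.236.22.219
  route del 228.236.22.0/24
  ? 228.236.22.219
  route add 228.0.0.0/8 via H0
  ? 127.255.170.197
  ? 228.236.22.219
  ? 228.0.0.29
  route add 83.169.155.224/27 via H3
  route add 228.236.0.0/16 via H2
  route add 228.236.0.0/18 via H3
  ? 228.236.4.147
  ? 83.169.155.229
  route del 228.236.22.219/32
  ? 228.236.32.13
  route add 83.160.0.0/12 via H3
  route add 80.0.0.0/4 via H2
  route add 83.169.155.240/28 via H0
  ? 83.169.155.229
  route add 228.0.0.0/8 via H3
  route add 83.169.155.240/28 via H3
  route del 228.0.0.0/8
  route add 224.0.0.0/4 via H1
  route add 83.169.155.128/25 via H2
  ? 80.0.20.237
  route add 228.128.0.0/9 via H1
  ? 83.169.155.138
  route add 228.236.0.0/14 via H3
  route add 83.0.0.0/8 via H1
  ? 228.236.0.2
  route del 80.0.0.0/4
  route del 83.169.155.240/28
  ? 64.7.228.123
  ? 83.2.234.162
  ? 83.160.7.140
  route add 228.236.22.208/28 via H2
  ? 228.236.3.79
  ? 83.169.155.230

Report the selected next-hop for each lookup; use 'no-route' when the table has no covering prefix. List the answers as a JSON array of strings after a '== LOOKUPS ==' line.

Apply in order:
  + 228.236.22.0/24 (H0) depth=24
  + 228.236.22.219/32 (H1) depth=32
  Q 228.236.22.219: descend 11100100111011000001011011011011 ; hops seen [H0,H1] ; pick H1
  del 228.236.22.0/24 (clear depth 24)
  Q 228.236.22.219: descend 11100100111011000001011011011011 ; hops seen [H1] ; pick H1
  + 228.0.0.0/8 (H0) depth=8
  Q 127.255.170.197: descend ε ; hops seen [∅] ; pick no-route
  Q 228.236.22.219: descend 11100100111011000001011011011011 ; hops seen [H0,H1] ; pick H1
  Q 228.0.0.29: descend 11100100 ; hops seen [H0] ; pick H0
  + 83.169.155.224/27 (H3) depth=27
  + 228.236.0.0/16 (H2) depth=16
  + 228.236.0.0/18 (H3) depth=18
  Q 228.236.4.147: descend 1110010011101100000 ; hops seen [H0,H2,H3] ; pick H3
  Q 83.169.155.229: descend 010100111010100110011011111 ; hops seen [H3] ; pick H3
  del 228.236.22.219/32 (clear depth 32)
  Q 228.236.32.13: descend 111001001110110000 ; hops seen [H0,H2,H3] ; pick H3
  + 83.160.0.0/12 (H3) depth=12
  + 80.0.0.0/4 (H2) depth=4
  + 83.169.155.240/28 (H0) depth=28
  Q 83.169.155.229: descend 010100111010100110011011111 ; hops seen [H2,H3,H3] ; pick H3
  + 228.0.0.0/8 (H3) depth=8
  + 83.169.155.240/28 (H3) depth=28
  del 228.0.0.0/8 (clear depth 8)
  + 224.0.0.0/4 (H1) depth=4
  + 83.169.155.128/25 (H2) depth=25
  Q 80.0.20.237: descend 010100 ; hops seen [H2] ; pick H2
  + 228.128.0.0/9 (H1) depth=9
  Q 83.169.155.138: descend 0101001110101001100110111 ; hops seen [H2,H3,H2] ; pick H2
  + 228.236.0.0/14 (H3) depth=14
  + 83.0.0.0/8 (H1) depth=8
  Q 228.236.0.2: descend 1110010011101100000 ; hops seen [H1,H1,H3,H2,H3] ; pick H3
  del 80.0.0.0/4 (clear depth 4)
  del 83.169.155.240/28 (clear depth 28)
  Q 64.7.228.123: descend 010 ; hops seen [∅] ; pick no-route
  Q 83.2.234.162: descend 01010011 ; hops seen [H1] ; pick H1
  Q 83.160.7.140: descend 010100111010 ; hops seen [H1,H3] ; pick H3
  + 228.236.22.208/28 (H2) depth=28
  Q 228.236.3.79: descend 1110010011101100000 ; hops seen [H1,H1,H3,H2,H3] ; pick H3
  Q 83.169.155.230: descend 010100111010100110011011111 ; hops seen [H1,H3,H2,H3] ; pick H3

== LOOKUPS ==
["H1","H1","no-route","H1","H0","H3","H3","H3","H3","H2","H2","H3","no-route","H1","H3","H3","H3"]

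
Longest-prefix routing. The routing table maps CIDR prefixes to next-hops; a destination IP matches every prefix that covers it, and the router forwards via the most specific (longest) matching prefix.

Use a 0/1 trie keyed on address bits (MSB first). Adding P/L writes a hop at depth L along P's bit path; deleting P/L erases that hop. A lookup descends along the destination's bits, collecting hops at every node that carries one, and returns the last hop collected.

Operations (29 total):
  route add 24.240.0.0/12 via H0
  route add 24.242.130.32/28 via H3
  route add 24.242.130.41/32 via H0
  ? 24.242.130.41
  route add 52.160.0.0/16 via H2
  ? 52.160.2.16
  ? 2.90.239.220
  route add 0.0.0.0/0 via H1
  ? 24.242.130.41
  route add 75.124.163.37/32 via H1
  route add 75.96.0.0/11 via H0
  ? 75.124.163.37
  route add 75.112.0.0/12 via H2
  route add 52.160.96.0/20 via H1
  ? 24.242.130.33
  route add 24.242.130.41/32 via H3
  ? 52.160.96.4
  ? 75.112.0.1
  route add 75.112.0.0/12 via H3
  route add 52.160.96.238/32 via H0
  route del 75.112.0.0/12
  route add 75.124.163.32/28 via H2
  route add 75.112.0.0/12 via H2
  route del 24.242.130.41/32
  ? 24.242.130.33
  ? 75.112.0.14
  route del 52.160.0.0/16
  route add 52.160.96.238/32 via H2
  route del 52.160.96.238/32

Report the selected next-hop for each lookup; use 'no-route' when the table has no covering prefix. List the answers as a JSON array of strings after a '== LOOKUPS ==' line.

Trace:
  + 24.240.0.0/12 (H0) depth=12
  + 24.242.130.32/28 (H3) depth=28
  + 24.242.130.41/32 (H0) depth=32
  Q 24.242.130.41: descend 00011000111100101000001000101001 ; hops seen [H0,H3,H0] ; pick H0
  + 52.160.0.0/16 (H2) depth=16
  Q 52.160.2.16: descend 0011010010100000 ; hops seen [H2] ; pick H2
  Q 2.90.239.220: descend 000 ; hops seen [∅] ; pick no-route
  + 0.0.0.0/0 (H1) depth=0
  Q 24.242.130.41: descend 00011000111100101000001000101001 ; hops seen [H1,H0,H3,H0] ; pick H0
  + 75.124.163.37/32 (H1) depth=32
  + 75.96.0.0/11 (H0) depth=11
  Q 75.124.163.37: descend 01001011011111001010001100100101 ; hops seen [H1,H0,H1] ; pick H1
  + 75.112.0.0/12 (H2) depth=12
  + 52.160.96.0/20 (H1) depth=20
  Q 24.242.130.33: descend 0001100011110010100000100010 ; hops seen [H1,H0,H3] ; pick H3
  + 24.242.130.41/32 (H3) depth=32
  Q 52.160.96.4: descend 00110100101000000110 ; hops seen [H1,H2,H1] ; pick H1
  Q 75.112.0.1: descend 010010110111 ; hops seen [H1,H0,H2] ; pick H2
  + 75.112.0.0/12 (H3) depth=12
  + 52.160.96.238/32 (H0) depth=32
  del 75.112.0.0/12 (clear depth 12)
  + 75.124.163.32/28 (H2) depth=28
  + 75.112.0.0/12 (H2) depth=12
  del 24.242.130.41/32 (clear depth 32)
  Q 24.242.130.33: descend 0001100011110010100000100010 ; hops seen [H1,H0,H3] ; pick H3
  Q 75.112.0.14: descend 010010110111 ; hops seen [H1,H0,H2] ; pick H2
  del 52.160.0.0/16 (clear depth 16)
  + 52.160.96.238/32 (H2) depth=32
  del 52.160.96.238/32 (clear depth 32)

== LOOKUPS ==
["H0","H2","no-route","H0","H1","H3","H1","H2","H3","H2"]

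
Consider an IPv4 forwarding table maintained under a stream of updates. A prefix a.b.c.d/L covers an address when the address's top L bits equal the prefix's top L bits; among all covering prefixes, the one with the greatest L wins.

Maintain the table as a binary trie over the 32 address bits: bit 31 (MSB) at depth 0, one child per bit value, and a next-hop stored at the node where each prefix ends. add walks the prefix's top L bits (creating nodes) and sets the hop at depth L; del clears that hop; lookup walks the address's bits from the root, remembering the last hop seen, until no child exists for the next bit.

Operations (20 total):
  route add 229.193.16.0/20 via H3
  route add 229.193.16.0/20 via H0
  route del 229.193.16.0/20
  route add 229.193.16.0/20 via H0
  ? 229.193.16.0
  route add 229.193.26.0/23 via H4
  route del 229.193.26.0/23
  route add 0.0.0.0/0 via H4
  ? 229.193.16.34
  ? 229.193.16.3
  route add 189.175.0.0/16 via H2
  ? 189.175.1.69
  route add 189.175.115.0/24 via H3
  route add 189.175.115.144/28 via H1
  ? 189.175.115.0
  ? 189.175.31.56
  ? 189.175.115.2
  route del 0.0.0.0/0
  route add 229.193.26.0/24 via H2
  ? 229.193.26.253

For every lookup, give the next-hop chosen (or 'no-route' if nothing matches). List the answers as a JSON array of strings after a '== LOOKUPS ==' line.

Process each operation:
  + 229.193.16.0/20 (H3) depth=20
  + 229.193.16.0/20 (H0) depth=20
  - 229.193.16.0/20 clear@20
  + 229.193.16.0/20 (H0) depth=20
  Q 229.193.16.0: descend 11100101110000010001 ; hops seen [H0] ; pick H0
  + 229.193.26.0/23 (H4) depth=23
  - 229.193.26.0/23 clear@23
  + 0.0.0.0/0 (H4) depth=0
  Q 229.193.16.34: descend 11100101110000010001 ; hops seen [H4,H0] ; pick H0
  Q 229.193.16.3: descend 11100101110000010001 ; hops seen [H4,H0] ; pick H0
  + 189.175.0.0/16 (H2) depth=16
  Q 189.175.1.69: descend 1011110110101111 ; hops seen [H4,H2] ; pick H2
  + 189.175.115.0/24 (H3) depth=24
  + 189.175.115.144/28 (H1) depth=28
  Q 189.175.115.0: descend 101111011010111101110011 ; hops seen [H4,H2,H3] ; pick H3
  Q 189.175.31.56: descend 10111101101011110 ; hops seen [H4,H2] ; pick H2
  Q 189.175.115.2: descend 101111011010111101110011 ; hops seen [H4,H2,H3] ; pick H3
  - 0.0.0.0/0 clear@0
  + 229.193.26.0/24 (H2) depth=24
  Q 229.193.26.253: descend 111001011100000100011010 ; hops seen [H0,H2] ; pick H2

== LOOKUPS ==
["H0","H0","H0","H2","H3","H2","H3","H2"]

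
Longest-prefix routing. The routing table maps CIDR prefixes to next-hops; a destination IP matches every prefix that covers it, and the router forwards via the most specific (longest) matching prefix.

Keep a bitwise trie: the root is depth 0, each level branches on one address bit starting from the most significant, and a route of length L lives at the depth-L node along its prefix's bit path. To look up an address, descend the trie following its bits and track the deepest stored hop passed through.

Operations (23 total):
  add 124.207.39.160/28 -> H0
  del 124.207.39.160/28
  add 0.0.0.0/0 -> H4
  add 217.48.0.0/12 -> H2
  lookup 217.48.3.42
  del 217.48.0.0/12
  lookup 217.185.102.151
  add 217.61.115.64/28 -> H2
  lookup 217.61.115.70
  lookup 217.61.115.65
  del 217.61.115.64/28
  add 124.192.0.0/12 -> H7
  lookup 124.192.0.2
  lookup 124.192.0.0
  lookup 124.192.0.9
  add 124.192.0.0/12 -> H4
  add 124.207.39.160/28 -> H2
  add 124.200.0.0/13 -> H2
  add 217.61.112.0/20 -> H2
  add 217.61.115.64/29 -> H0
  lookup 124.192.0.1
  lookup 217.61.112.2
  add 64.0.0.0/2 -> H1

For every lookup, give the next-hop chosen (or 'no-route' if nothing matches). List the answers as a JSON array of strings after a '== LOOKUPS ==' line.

Apply in order:
  add 124.207.39.160/28 -> H0 at depth 28
  - 124.207.39.160/28 clear@28
  add 0.0.0.0/0 -> H4 at depth 0
  add 217.48.0.0/12 -> H2 at depth 12
  ? 217.48.3.42  path d0:H4→d1:-→d2:-→d3:-→d4:-→d5:-→d6:-→d7:-→d8:-→d9:-→d10:-→d11:-→d12:H2  best=H2
  - 217.48.0.0/12 clear@12
  ? 217.185.102.151  path d0:H4→d1:-→d2:-→d3:-→d4:-→d5:-→d6:-→d7:-→d8:-  best=H4
  add 217.61.115.64/28 -> H2 at depth 28
  ? 217.61.115.70  path d0:H4→d1:-→d2:-→d3:-→d4:-→d5:-→d6:-→d7:-→d8:-→d9:-→d10:-→d11:-→d12:-→d13:-→d14:-→d15:-→d16:-→d17:-→d18:-→d19:-→d20:-→d21:-→d22:-→d23:-→d24:-→d25:-→d26:-→d27:-→d28:H2  best=H2
  ? 217.61.115.65  path d0:H4→d1:-→d2:-→d3:-→d4:-→d5:-→d6:-→d7:-→d8:-→d9:-→d10:-→d11:-→d12:-→d13:-→d14:-→d15:-→d16:-→d17:-→d18:-→d19:-→d20:-→d21:-→d22:-→d23:-→d24:-→d25:-→d26:-→d27:-→d28:H2  best=H2
  - 217.61.115.64/28 clear@28
  add 124.192.0.0/12 -> H7 at depth 12
  ? 124.192.0.2  path d0:H4→d1:-→d2:-→d3:-→d4:-→d5:-→d6:-→d7:-→d8:-→d9:-→d10:-→d11:-→d12:H7  best=H7
  ? 124.192.0.0  path d0:H4→d1:-→d2:-→d3:-→d4:-→d5:-→d6:-→d7:-→d8:-→d9:-→d10:-→d11:-→d12:H7  best=H7
  ? 124.192.0.9  path d0:H4→d1:-→d2:-→d3:-→d4:-→d5:-→d6:-→d7:-→d8:-→d9:-→d10:-→d11:-→d12:H7  best=H7
  add 124.192.0.0/12 -> H4 at depth 12
  add 124.207.39.160/28 -> H2 at depth 28
  add 124.200.0.0/13 -> H2 at depth 13
  add 217.61.112.0/20 -> H2 at depth 20
  add 217.61.115.64/29 -> H0 at depth 29
  ? 124.192.0.1  path d0:H4→d1:-→d2:-→d3:-→d4:-→d5:-→d6:-→d7:-→d8:-→d9:-→d10:-→d11:-→d12:H4  best=H4
  ? 217.61.112.2  path d0:H4→d1:-→d2:-→d3:-→d4:-→d5:-→d6:-→d7:-→d8:-→d9:-→d10:-→d11:-→d12:-→d13:-→d14:-→d15:-→d16:-→d17:-→d18:-→d19:-→d20:H2→d21:-→d22:-  best=H2
  add 64.0.0.0/2 -> H1 at depth 2

== LOOKUPS ==
["H2","H4","H2","H2","H7","H7","H7","H4","H2"]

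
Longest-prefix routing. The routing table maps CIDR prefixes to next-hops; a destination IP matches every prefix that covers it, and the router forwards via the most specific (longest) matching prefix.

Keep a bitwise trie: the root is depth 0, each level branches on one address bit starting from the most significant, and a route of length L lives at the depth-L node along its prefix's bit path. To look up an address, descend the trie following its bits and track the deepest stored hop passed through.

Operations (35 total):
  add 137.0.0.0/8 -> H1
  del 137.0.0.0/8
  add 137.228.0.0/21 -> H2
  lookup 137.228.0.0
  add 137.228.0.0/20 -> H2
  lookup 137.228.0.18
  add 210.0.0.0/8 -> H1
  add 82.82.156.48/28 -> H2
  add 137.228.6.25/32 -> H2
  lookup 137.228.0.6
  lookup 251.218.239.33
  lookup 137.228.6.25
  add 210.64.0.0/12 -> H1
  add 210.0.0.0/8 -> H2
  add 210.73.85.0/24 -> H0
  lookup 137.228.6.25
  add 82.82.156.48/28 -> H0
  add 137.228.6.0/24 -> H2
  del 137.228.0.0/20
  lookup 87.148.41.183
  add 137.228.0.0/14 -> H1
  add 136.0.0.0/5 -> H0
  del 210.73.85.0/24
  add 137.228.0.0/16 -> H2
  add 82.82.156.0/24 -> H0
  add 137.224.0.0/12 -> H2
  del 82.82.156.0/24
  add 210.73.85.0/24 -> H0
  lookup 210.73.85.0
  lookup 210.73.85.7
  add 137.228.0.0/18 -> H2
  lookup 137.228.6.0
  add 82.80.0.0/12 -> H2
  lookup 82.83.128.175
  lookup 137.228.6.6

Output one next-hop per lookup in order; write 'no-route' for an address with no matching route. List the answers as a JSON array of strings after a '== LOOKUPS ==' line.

Apply in order:
  + 137.0.0.0/8 (H1) depth=8
  del 137.0.0.0/8 (clear depth 8)
  + 137.228.0.0/21 (H2) depth=21
  Q 137.228.0.0: descend 100010011110010000000 ; hops seen [H2] ; pick H2
  + 137.228.0.0/20 (H2) depth=20
  Q 137.228.0.18: descend 100010011110010000000 ; hops seen [H2,H2] ; pick H2
  + 210.0.0.0/8 (H1) depth=8
  + 82.82.156.48/28 (H2) depth=28
  + 137.228.6.25/32 (H2) depth=32
  Q 137.228.0.6: descend 100010011110010000000 ; hops seen [H2,H2] ; pick H2
  Q 251.218.239.33: descend 11 ; hops seen [∅] ; pick no-route
  Q 137.228.6.25: descend 10001001111001000000011000011001 ; hops seen [H2,H2,H2] ; pick H2
  + 210.64.0.0/12 (H1) depth=12
  + 210.0.0.0/8 (H2) depth=8
  + 210.73.85.0/24 (H0) depth=24
  Q 137.228.6.25: descend 10001001111001000000011000011001 ; hops seen [H2,H2,H2] ; pick H2
  + 82.82.156.48/28 (H0) depth=28
  + 137.228.6.0/24 (H2) depth=24
  del 137.228.0.0/20 (clear depth 20)
  Q 87.148.41.183: descend 01010 ; hops seen [∅] ; pick no-route
  + 137.228.0.0/14 (H1) depth=14
  + 136.0.0.0/5 (H0) depth=5
  del 210.73.85.0/24 (clear depth 24)
  + 137.228.0.0/16 (H2) depth=16
  + 82.82.156.0/24 (H0) depth=24
  + 137.224.0.0/12 (H2) depth=12
  del 82.82.156.0/24 (clear depth 24)
  + 210.73.85.0/24 (H0) depth=24
  Q 210.73.85.0: descend 110100100100100101010101 ; hops seen [H2,H1,H0] ; pick H0
  Q 210.73.85.7: descend 110100100100100101010101 ; hops seen [H2,H1,H0] ; pick H0
  + 137.228.0.0/18 (H2) depth=18
  Q 137.228.6.0: descend 100010011110010000000110000 ; hops seen [H0,H2,H1,H2,H2,H2,H2] ; pick H2
  + 82.80.0.0/12 (H2) depth=12
  Q 82.83.128.175: descend 010100100101001 ; hops seen [H2] ; pick H2
  Q 137.228.6.6: descend 100010011110010000000110000 ; hops seen [H0,H2,H1,H2,H2,H2,H2] ; pick H2

== LOOKUPS ==
["H2","H2","H2","no-route","H2","H2","no-route","H0","H0","H2","H2","H2"]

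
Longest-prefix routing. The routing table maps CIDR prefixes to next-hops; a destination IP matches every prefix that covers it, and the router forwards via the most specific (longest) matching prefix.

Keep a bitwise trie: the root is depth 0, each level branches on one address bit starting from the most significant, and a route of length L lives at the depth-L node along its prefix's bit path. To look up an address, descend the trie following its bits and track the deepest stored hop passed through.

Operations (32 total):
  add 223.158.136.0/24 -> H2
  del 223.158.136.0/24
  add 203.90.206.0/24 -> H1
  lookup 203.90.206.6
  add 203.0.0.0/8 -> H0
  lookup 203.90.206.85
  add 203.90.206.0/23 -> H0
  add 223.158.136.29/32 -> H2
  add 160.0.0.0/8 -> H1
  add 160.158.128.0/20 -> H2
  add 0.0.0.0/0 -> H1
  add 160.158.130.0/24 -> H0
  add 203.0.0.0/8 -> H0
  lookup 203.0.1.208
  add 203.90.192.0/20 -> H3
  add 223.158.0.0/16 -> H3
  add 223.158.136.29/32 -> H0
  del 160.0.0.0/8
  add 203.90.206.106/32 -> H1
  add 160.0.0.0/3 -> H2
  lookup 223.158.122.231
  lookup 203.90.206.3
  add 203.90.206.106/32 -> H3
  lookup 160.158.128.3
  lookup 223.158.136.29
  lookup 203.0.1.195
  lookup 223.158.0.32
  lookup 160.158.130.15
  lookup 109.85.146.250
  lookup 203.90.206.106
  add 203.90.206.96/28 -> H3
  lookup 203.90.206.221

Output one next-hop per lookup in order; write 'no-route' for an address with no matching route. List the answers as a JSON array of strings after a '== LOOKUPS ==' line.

Process each operation:
  add 223.158.136.0/24 -> H2 at depth 24
  del 223.158.136.0/24 (clear depth 24)
  add 203.90.206.0/24 -> H1 at depth 24
  lookup 203.90.206.6: bits 110010110101101011001110 walk d0:-→d1:-→d2:-→d3:-→d4:-→d5:-→d6:-→d7:-→d8:-→d9:-→d10:-→d11:-→d12:-→d13:-→d14:-→d15:-→d16:-→d17:-→d18:-→d19:-→d20:-→d21:-→d22:-→d23:-→d24:H1 -> H1
  add 203.0.0.0/8 -> H0 at depth 8
  lookup 203.90.206.85: bits 110010110101101011001110 walk d0:-→d1:-→d2:-→d3:-→d4:-→d5:-→d6:-→d7:-→d8:H0→d9:-→d10:-→d11:-→d12:-→d13:-→d14:-→d15:-→d16:-→d17:-→d18:-→d19:-→d20:-→d21:-→d22:-→d23:-→d24:H1 -> H1
  add 203.90.206.0/23 -> H0 at depth 23
  add 223.158.136.29/32 -> H2 at depth 32
  add 160.0.0.0/8 -> H1 at depth 8
  add 160.158.128.0/20 -> H2 at depth 20
  add 0.0.0.0/0 -> H1 at depth 0
  add 160.158.130.0/24 -> H0 at depth 24
  add 203.0.0.0/8 -> H0 at depth 8
  lookup 203.0.1.208: bits 110010110 walk d0:H1→d1:-→d2:-→d3:-→d4:-→d5:-→d6:-→d7:-→d8:H0→d9:- -> H0
  add 203.90.192.0/20 -> H3 at depth 20
  add 223.158.0.0/16 -> H3 at depth 16
  add 223.158.136.29/32 -> H0 at depth 32
  del 160.0.0.0/8 (clear depth 8)
  add 203.90.206.106/32 -> H1 at depth 32
  add 160.0.0.0/3 -> H2 at depth 3
  lookup 223.158.122.231: bits 1101111110011110 walk d0:H1→d1:-→d2:-→d3:-→d4:-→d5:-→d6:-→d7:-→d8:-→d9:-→d10:-→d11:-→d12:-→d13:-→d14:-→d15:-→d16:H3 -> H3
  lookup 203.90.206.3: bits 1100101101011010110011100 walk d0:H1→d1:-→d2:-→d3:-→d4:-→d5:-→d6:-→d7:-→d8:H0→d9:-→d10:-→d11:-→d12:-→d13:-→d14:-→d15:-→d16:-→d17:-→d18:-→d19:-→d20:H3→d21:-→d22:-→d23:H0→d24:H1→d25:- -> H1
  add 203.90.206.106/32 -> H3 at depth 32
  lookup 160.158.128.3: bits 1010000010011110100000 walk d0:H1→d1:-→d2:-→d3:H2→d4:-→d5:-→d6:-→d7:-→d8:-→d9:-→d10:-→d11:-→d12:-→d13:-→d14:-→d15:-→d16:-→d17:-→d18:-→d19:-→d20:H2→d21:-→d22:- -> H2
  lookup 223.158.136.29: bits 11011111100111101000100000011101 walk d0:H1→d1:-→d2:-→d3:-→d4:-→d5:-→d6:-→d7:-→d8:-→d9:-→d10:-→d11:-→d12:-→d13:-→d14:-→d15:-→d16:H3→d17:-→d18:-→d19:-→d20:-→d21:-→d22:-→d23:-→d24:-→d25:-→d26:-→d27:-→d28:-→d29:-→d30:-→d31:-→d32:H0 -> H0
  lookup 203.0.1.195: bits 110010110 walk d0:H1→d1:-→d2:-→d3:-→d4:-→d5:-→d6:-→d7:-→d8:H0→d9:- -> H0
  lookup 223.158.0.32: bits 1101111110011110 walk d0:H1→d1:-→d2:-→d3:-→d4:-→d5:-→d6:-→d7:-→d8:-→d9:-→d10:-→d11:-→d12:-→d13:-→d14:-→d15:-→d16:H3 -> H3
  lookup 160.158.130.15: bits 101000001001111010000010 walk d0:H1→d1:-→d2:-→d3:H2→d4:-→d5:-→d6:-→d7:-→d8:-→d9:-→d10:-→d11:-→d12:-→d13:-→d14:-→d15:-→d16:-→d17:-→d18:-→d19:-→d20:H2→d21:-→d22:-→d23:-→d24:H0 -> H0
  lookup 109.85.146.250: bits ε walk d0:H1 -> H1
  lookup 203.90.206.106: bits 11001011010110101100111001101010 walk d0:H1→d1:-→d2:-→d3:-→d4:-→d5:-→d6:-→d7:-→d8:H0→d9:-→d10:-→d11:-→d12:-→d13:-→d14:-→d15:-→d16:-→d17:-→d18:-→d19:-→d20:H3→d21:-→d22:-→d23:H0→d24:H1→d25:-→d26:-→d27:-→d28:-→d29:-→d30:-→d31:-→d32:H3 -> H3
  add 203.90.206.96/28 -> H3 at depth 28
  lookup 203.90.206.221: bits 110010110101101011001110 walk d0:H1→d1:-→d2:-→d3:-→d4:-→d5:-→d6:-→d7:-→d8:H0→d9:-→d10:-→d11:-→d12:-→d13:-→d14:-→d15:-→d16:-→d17:-→d18:-→d19:-→d20:H3→d21:-→d22:-→d23:H0→d24:H1 -> H1

== LOOKUPS ==
["H1","H1","H0","H3","H1","H2","H0","H0","H3","H0","H1","H3","H1"]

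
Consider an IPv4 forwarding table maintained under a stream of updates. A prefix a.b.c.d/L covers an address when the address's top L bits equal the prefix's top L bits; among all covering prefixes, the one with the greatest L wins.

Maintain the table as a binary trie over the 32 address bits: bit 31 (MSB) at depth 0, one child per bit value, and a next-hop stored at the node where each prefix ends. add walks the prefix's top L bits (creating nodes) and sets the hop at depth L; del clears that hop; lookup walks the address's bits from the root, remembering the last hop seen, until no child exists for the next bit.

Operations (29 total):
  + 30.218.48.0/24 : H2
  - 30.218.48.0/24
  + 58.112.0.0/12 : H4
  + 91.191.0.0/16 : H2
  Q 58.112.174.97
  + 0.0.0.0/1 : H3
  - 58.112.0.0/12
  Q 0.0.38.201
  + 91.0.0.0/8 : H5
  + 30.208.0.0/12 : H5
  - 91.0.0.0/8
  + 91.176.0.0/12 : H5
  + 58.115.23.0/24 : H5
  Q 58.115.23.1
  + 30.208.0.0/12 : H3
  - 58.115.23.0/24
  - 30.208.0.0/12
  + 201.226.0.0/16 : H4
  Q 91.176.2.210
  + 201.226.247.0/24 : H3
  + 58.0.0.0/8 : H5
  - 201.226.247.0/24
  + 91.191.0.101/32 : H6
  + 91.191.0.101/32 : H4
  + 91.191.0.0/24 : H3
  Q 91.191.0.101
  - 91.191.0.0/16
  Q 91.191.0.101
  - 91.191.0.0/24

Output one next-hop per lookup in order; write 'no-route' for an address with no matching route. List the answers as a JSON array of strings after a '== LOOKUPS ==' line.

Process each operation:
  add 30.218.48.0/24 -> H2 at depth 24
  del 30.218.48.0/24 (clear depth 24)
  add 58.112.0.0/12 -> H4 at depth 12
  add 91.191.0.0/16 -> H2 at depth 16
  Q 58.112.174.97: descend 001110100111 ; hops seen [H4] ; pick H4
  add 0.0.0.0/1 -> H3 at depth 1
  del 58.112.0.0/12 (clear depth 12)
  Q 0.0.38.201: descend 000 ; hops seen [H3] ; pick H3
  add 91.0.0.0/8 -> H5 at depth 8
  add 30.208.0.0/12 -> H5 at depth 12
  del 91.0.0.0/8 (clear depth 8)
  add 91.176.0.0/12 -> H5 at depth 12
  add 58.115.23.0/24 -> H5 at depth 24
  Q 58.115.23.1: descend 001110100111001100010111 ; hops seen [H3,H5] ; pick H5
  add 30.208.0.0/12 -> H3 at depth 12
  del 58.115.23.0/24 (clear depth 24)
  del 30.208.0.0/12 (clear depth 12)
  add 201.226.0.0/16 -> H4 at depth 16
  Q 91.176.2.210: descend 010110111011 ; hops seen [H3,H5] ; pick H5
  add 201.226.247.0/24 -> H3 at depth 24
  add 58.0.0.0/8 -> H5 at depth 8
  del 201.226.247.0/24 (clear depth 24)
  add 91.191.0.101/32 -> H6 at depth 32
  add 91.191.0.101/32 -> H4 at depth 32
  add 91.191.0.0/24 -> H3 at depth 24
  Q 91.191.0.101: descend 01011011101111110000000001100101 ; hops seen [H3,H5,H2,H3,H4] ; pick H4
  del 91.191.0.0/16 (clear depth 16)
  Q 91.191.0.101: descend 01011011101111110000000001100101 ; hops seen [H3,H5,H3,H4] ; pick H4
  del 91.191.0.0/24 (clear depth 24)

== LOOKUPS ==
["H4","H3","H5","H5","H4","H4"]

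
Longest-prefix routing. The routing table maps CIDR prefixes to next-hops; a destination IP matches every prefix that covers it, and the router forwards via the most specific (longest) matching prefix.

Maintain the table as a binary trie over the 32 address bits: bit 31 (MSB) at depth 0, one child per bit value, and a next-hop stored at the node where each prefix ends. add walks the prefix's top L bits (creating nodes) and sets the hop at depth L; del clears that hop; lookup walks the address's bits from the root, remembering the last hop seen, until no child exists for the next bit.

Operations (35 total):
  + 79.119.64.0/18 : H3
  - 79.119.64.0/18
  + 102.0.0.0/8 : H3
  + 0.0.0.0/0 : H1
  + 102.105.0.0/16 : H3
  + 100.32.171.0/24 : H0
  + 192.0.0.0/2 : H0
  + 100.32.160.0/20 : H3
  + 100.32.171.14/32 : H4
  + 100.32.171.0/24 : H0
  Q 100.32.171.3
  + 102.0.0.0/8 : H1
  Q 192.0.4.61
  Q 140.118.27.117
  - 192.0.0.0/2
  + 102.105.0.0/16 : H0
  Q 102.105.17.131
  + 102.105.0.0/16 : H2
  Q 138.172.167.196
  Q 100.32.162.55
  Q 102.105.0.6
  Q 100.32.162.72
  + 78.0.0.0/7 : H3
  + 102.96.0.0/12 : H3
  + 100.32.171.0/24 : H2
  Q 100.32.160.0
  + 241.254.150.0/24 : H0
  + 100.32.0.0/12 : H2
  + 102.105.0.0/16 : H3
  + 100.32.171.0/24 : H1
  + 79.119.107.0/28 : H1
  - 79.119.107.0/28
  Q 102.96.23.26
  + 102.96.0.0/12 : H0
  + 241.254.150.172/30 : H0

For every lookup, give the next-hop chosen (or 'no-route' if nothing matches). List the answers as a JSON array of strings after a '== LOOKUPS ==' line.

Trace:
  + 79.119.64.0/18 (H3) depth=18
  del 79.119.64.0/18 (clear depth 18)
  + 102.0.0.0/8 (H3) depth=8
  + 0.0.0.0/0 (H1) depth=0
  + 102.105.0.0/16 (H3) depth=16
  + 100.32.171.0/24 (H0) depth=24
  + 192.0.0.0/2 (H0) depth=2
  + 100.32.160.0/20 (H3) depth=20
  + 100.32.171.14/32 (H4) depth=32
  + 100.32.171.0/24 (H0) depth=24
  lookup 100.32.171.3: bits 0110010000100000101010110000 walk d0:H1→d1:-→d2:-→d3:-→d4:-→d5:-→d6:-→d7:-→d8:-→d9:-→d10:-→d11:-→d12:-→d13:-→d14:-→d15:-→d16:-→d17:-→d18:-→d19:-→d20:H3→d21:-→d22:-→d23:-→d24:H0→d25:-→d26:-→d27:-→d28:- -> H0
  + 102.0.0.0/8 (H1) depth=8
  lookup 192.0.4.61: bits 11 walk d0:H1→d1:-→d2:H0 -> H0
  lookup 140.118.27.117: bits 1 walk d0:H1→d1:- -> H1
  del 192.0.0.0/2 (clear depth 2)
  + 102.105.0.0/16 (H0) depth=16
  lookup 102.105.17.131: bits 0110011001101001 walk d0:H1→d1:-→d2:-→d3:-→d4:-→d5:-→d6:-→d7:-→d8:H1→d9:-→d10:-→d11:-→d12:-→d13:-→d14:-→d15:-→d16:H0 -> H0
  + 102.105.0.0/16 (H2) depth=16
  lookup 138.172.167.196: bits 1 walk d0:H1→d1:- -> H1
  lookup 100.32.162.55: bits 01100100001000001010 walk d0:H1→d1:-→d2:-→d3:-→d4:-→d5:-→d6:-→d7:-→d8:-→d9:-→d10:-→d11:-→d12:-→d13:-→d14:-→d15:-→d16:-→d17:-→d18:-→d19:-→d20:H3 -> H3
  lookup 102.105.0.6: bits 0110011001101001 walk d0:H1→d1:-→d2:-→d3:-→d4:-→d5:-→d6:-→d7:-→d8:H1→d9:-→d10:-→d11:-→d12:-→d13:-→d14:-→d15:-→d16:H2 -> H2
  lookup 100.32.162.72: bits 01100100001000001010 walk d0:H1→d1:-→d2:-→d3:-→d4:-→d5:-→d6:-→d7:-→d8:-→d9:-→d10:-→d11:-→d12:-→d13:-→d14:-→d15:-→d16:-→d17:-→d18:-→d19:-→d20:H3 -> H3
  + 78.0.0.0/7 (H3) depth=7
  + 102.96.0.0/12 (H3) depth=12
  + 100.32.171.0/24 (H2) depth=24
  lookup 100.32.160.0: bits 01100100001000001010 walk d0:H1→d1:-→d2:-→d3:-→d4:-→d5:-→d6:-→d7:-→d8:-→d9:-→d10:-→d11:-→d12:-→d13:-→d14:-→d15:-→d16:-→d17:-→d18:-→d19:-→d20:H3 -> H3
  + 241.254.150.0/24 (H0) depth=24
  + 100.32.0.0/12 (H2) depth=12
  + 102.105.0.0/16 (H3) depth=16
  + 100.32.171.0/24 (H1) depth=24
  + 79.119.107.0/28 (H1) depth=28
  del 79.119.107.0/28 (clear depth 28)
  lookup 102.96.23.26: bits 011001100110 walk d0:H1→d1:-→d2:-→d3:-→d4:-→d5:-→d6:-→d7:-→d8:H1→d9:-→d10:-→d11:-→d12:H3 -> H3
  + 102.96.0.0/12 (H0) depth=12
  + 241.254.150.172/30 (H0) depth=30

== LOOKUPS ==
["H0","H0","H1","H0","H1","H3","H2","H3","H3","H3"]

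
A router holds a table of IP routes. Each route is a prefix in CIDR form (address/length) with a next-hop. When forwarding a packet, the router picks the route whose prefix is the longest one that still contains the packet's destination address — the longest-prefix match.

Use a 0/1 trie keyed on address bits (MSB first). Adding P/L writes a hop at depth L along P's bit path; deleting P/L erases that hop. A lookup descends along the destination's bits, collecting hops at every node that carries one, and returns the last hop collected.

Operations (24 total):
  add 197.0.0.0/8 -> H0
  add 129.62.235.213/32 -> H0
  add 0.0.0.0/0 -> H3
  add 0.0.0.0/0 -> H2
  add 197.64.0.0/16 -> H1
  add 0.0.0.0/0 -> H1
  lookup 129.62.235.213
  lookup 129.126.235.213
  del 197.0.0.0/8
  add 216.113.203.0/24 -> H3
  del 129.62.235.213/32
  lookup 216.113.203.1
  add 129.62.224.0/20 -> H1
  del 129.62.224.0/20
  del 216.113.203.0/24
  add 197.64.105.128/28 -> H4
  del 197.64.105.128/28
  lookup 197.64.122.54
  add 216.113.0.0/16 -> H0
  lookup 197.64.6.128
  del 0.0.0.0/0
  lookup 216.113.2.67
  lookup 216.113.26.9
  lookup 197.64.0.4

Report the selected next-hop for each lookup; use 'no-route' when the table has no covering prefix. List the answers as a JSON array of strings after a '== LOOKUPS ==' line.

Trace:
  + 197.0.0.0/8 (H0) depth=8
  + 129.62.235.213/32 (H0) depth=32
  + 0.0.0.0/0 (H3) depth=0
  + 0.0.0.0/0 (H2) depth=0
  + 197.64.0.0/16 (H1) depth=16
  + 0.0.0.0/0 (H1) depth=0
  lookup 129.62.235.213: bits 10000001001111101110101111010101 walk d0:H1→d1:-→d2:-→d3:-→d4:-→d5:-→d6:-→d7:-→d8:-→d9:-→d10:-→d11:-→d12:-→d13:-→d14:-→d15:-→d16:-→d17:-→d18:-→d19:-→d20:-→d21:-→d22:-→d23:-→d24:-→d25:-→d26:-→d27:-→d28:-→d29:-→d30:-→d31:-→d32:H0 -> H0
  lookup 129.126.235.213: bits 100000010 walk d0:H1→d1:-→d2:-→d3:-→d4:-→d5:-→d6:-→d7:-→d8:-→d9:- -> H1
  del 197.0.0.0/8 (clear depth 8)
  + 216.113.203.0/24 (H3) depth=24
  del 129.62.235.213/32 (clear depth 32)
  lookup 216.113.203.1: bits 110110000111000111001011 walk d0:H1→d1:-→d2:-→d3:-→d4:-→d5:-→d6:-→d7:-→d8:-→d9:-→d10:-→d11:-→d12:-→d13:-→d14:-→d15:-→d16:-→d17:-→d18:-→d19:-→d20:-→d21:-→d22:-→d23:-→d24:H3 -> H3
  + 129.62.224.0/20 (H1) depth=20
  del 129.62.224.0/20 (clear depth 20)
  del 216.113.203.0/24 (clear depth 24)
  + 197.64.105.128/28 (H4) depth=28
  del 197.64.105.128/28 (clear depth 28)
  lookup 197.64.122.54: bits 1100010101000000011 walk d0:H1→d1:-→d2:-→d3:-→d4:-→d5:-→d6:-→d7:-→d8:-→d9:-→d10:-→d11:-→d12:-→d13:-→d14:-→d15:-→d16:H1→d17:-→d18:-→d19:- -> H1
  + 216.113.0.0/16 (H0) depth=16
  lookup 197.64.6.128: bits 11000101010000000 walk d0:H1→d1:-→d2:-→d3:-→d4:-→d5:-→d6:-→d7:-→d8:-→d9:-→d10:-→d11:-→d12:-→d13:-→d14:-→d15:-→d16:H1→d17:- -> H1
  del 0.0.0.0/0 (clear depth 0)
  lookup 216.113.2.67: bits 1101100001110001 walk d0:-→d1:-→d2:-→d3:-→d4:-→d5:-→d6:-→d7:-→d8:-→d9:-→d10:-→d11:-→d12:-→d13:-→d14:-→d15:-→d16:H0 -> H0
  lookup 216.113.26.9: bits 1101100001110001 walk d0:-→d1:-→d2:-→d3:-→d4:-→d5:-→d6:-→d7:-→d8:-→d9:-→d10:-→d11:-→d12:-→d13:-→d14:-→d15:-→d16:H0 -> H0
  lookup 197.64.0.4: bits 11000101010000000 walk d0:-→d1:-→d2:-→d3:-→d4:-→d5:-→d6:-→d7:-→d8:-→d9:-→d10:-→d11:-→d12:-→d13:-→d14:-→d15:-→d16:H1→d17:- -> H1

== LOOKUPS ==
["H0","H1","H3","H1","H1","H0","H0","H1"]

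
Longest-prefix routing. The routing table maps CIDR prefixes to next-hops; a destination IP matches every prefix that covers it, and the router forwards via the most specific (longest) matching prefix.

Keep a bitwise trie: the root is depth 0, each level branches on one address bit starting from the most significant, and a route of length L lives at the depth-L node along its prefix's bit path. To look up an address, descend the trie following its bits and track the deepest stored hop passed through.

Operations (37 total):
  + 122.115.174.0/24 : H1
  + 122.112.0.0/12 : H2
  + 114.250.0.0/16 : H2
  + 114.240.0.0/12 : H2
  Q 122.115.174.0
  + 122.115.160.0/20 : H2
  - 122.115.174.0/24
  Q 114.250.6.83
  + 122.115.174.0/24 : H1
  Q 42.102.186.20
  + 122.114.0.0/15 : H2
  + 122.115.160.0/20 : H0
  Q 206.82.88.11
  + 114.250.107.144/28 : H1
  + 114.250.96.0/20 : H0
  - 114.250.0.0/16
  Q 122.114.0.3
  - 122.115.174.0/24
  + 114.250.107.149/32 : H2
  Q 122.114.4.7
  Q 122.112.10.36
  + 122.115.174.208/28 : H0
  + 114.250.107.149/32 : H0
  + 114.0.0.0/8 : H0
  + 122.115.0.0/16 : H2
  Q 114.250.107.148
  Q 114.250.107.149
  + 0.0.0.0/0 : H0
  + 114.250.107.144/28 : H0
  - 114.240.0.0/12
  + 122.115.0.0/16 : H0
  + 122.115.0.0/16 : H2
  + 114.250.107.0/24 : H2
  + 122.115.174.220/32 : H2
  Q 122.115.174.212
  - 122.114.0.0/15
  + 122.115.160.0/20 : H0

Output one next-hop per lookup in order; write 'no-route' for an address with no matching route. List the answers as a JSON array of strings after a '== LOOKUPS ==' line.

Apply in order:
  + 122.115.174.0/24 (H1) depth=24
  + 122.112.0.0/12 (H2) depth=12
  + 114.250.0.0/16 (H2) depth=16
  + 114.240.0.0/12 (H2) depth=12
  lookup 122.115.174.0: bits 011110100111001110101110 walk d0:-→d1:-→d2:-→d3:-→d4:-→d5:-→d6:-→d7:-→d8:-→d9:-→d10:-→d11:-→d12:H2→d13:-→d14:-→d15:-→d16:-→d17:-→d18:-→d19:-→d20:-→d21:-→d22:-→d23:-→d24:H1 -> H1
  + 122.115.160.0/20 (H2) depth=20
  del 122.115.174.0/24 (clear depth 24)
  lookup 114.250.6.83: bits 0111001011111010 walk d0:-→d1:-→d2:-→d3:-→d4:-→d5:-→d6:-→d7:-→d8:-→d9:-→d10:-→d11:-→d12:H2→d13:-→d14:-→d15:-→d16:H2 -> H2
  + 122.115.174.0/24 (H1) depth=24
  lookup 42.102.186.20: bits 0 walk d0:-→d1:- -> no-route
  + 122.114.0.0/15 (H2) depth=15
  + 122.115.160.0/20 (H0) depth=20
  lookup 206.82.88.11: bits ε walk d0:- -> no-route
  + 114.250.107.144/28 (H1) depth=28
  + 114.250.96.0/20 (H0) depth=20
  del 114.250.0.0/16 (clear depth 16)
  lookup 122.114.0.3: bits 011110100111001 walk d0:-→d1:-→d2:-→d3:-→d4:-→d5:-→d6:-→d7:-→d8:-→d9:-→d10:-→d11:-→d12:H2→d13:-→d14:-→d15:H2 -> H2
  del 122.115.174.0/24 (clear depth 24)
  + 114.250.107.149/32 (H2) depth=32
  lookup 122.114.4.7: bits 011110100111001 walk d0:-→d1:-→d2:-→d3:-→d4:-→d5:-→d6:-→d7:-→d8:-→d9:-→d10:-→d11:-→d12:H2→d13:-→d14:-→d15:H2 -> H2
  lookup 122.112.10.36: bits 01111010011100 walk d0:-→d1:-→d2:-→d3:-→d4:-→d5:-→d6:-→d7:-→d8:-→d9:-→d10:-→d11:-→d12:H2→d13:-→d14:- -> H2
  + 122.115.174.208/28 (H0) depth=28
  + 114.250.107.149/32 (H0) depth=32
  + 114.0.0.0/8 (H0) depth=8
  + 122.115.0.0/16 (H2) depth=16
  lookup 114.250.107.148: bits 0111001011111010011010111001010 walk d0:-→d1:-→d2:-→d3:-→d4:-→d5:-→d6:-→d7:-→d8:H0→d9:-→d10:-→d11:-→d12:H2→d13:-→d14:-→d15:-→d16:-→d17:-→d18:-→d19:-→d20:H0→d21:-→d22:-→d23:-→d24:-→d25:-→d26:-→d27:-→d28:H1→d29:-→d30:-→d31:- -> H1
  lookup 114.250.107.149: bits 01110010111110100110101110010101 walk d0:-→d1:-→d2:-→d3:-→d4:-→d5:-→d6:-→d7:-→d8:H0→d9:-→d10:-→d11:-→d12:H2→d13:-→d14:-→d15:-→d16:-→d17:-→d18:-→d19:-→d20:H0→d21:-→d22:-→d23:-→d24:-→d25:-→d26:-→d27:-→d28:H1→d29:-→d30:-→d31:-→d32:H0 -> H0
  + 0.0.0.0/0 (H0) depth=0
  + 114.250.107.144/28 (H0) depth=28
  del 114.240.0.0/12 (clear depth 12)
  + 122.115.0.0/16 (H0) depth=16
  + 122.115.0.0/16 (H2) depth=16
  + 114.250.107.0/24 (H2) depth=24
  + 122.115.174.220/32 (H2) depth=32
  lookup 122.115.174.212: bits 0111101001110011101011101101 walk d0:H0→d1:-→d2:-→d3:-→d4:-→d5:-→d6:-→d7:-→d8:-→d9:-→d10:-→d11:-→d12:H2→d13:-→d14:-→d15:H2→d16:H2→d17:-→d18:-→d19:-→d20:H0→d21:-→d22:-→d23:-→d24:-→d25:-→d26:-→d27:-→d28:H0 -> H0
  del 122.114.0.0/15 (clear depth 15)
  + 122.115.160.0/20 (H0) depth=20

== LOOKUPS ==
["H1","H2","no-route","no-route","H2","H2","H2","H1","H0","H0"]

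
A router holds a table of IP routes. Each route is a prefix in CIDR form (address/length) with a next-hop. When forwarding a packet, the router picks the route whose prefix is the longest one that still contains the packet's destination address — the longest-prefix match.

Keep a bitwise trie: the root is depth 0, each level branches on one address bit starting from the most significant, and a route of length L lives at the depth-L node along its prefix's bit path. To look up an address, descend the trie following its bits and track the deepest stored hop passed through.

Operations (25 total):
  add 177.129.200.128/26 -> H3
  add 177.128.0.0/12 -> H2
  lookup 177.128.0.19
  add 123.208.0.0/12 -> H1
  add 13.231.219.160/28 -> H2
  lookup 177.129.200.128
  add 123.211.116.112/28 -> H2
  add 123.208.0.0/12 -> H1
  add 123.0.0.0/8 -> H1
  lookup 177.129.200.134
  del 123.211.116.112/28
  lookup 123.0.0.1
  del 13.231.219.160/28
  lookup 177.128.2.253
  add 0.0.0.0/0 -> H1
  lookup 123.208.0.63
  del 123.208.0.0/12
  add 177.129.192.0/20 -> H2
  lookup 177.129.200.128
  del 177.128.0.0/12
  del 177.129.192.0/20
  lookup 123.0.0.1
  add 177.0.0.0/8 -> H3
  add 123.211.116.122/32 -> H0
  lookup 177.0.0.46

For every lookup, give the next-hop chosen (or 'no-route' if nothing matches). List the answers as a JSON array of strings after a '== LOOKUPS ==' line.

Process each operation:
  + 177.129.200.128/26 (H3) depth=26
  + 177.128.0.0/12 (H2) depth=12
  lookup 177.128.0.19: bits 101100011000000 walk d0:-→d1:-→d2:-→d3:-→d4:-→d5:-→d6:-→d7:-→d8:-→d9:-→d10:-→d11:-→d12:H2→d13:-→d14:-→d15:- -> H2
  + 123.208.0.0/12 (H1) depth=12
  + 13.231.219.160/28 (H2) depth=28
  lookup 177.129.200.128: bits 10110001100000011100100010 walk d0:-→d1:-→d2:-→d3:-→d4:-→d5:-→d6:-→d7:-→d8:-→d9:-→d10:-→d11:-→d12:H2→d13:-→d14:-→d15:-→d16:-→d17:-→d18:-→d19:-→d20:-→d21:-→d22:-→d23:-→d24:-→d25:-→d26:H3 -> H3
  + 123.211.116.112/28 (H2) depth=28
  + 123.208.0.0/12 (H1) depth=12
  + 123.0.0.0/8 (H1) depth=8
  lookup 177.129.200.134: bits 10110001100000011100100010 walk d0:-→d1:-→d2:-→d3:-→d4:-→d5:-→d6:-→d7:-→d8:-→d9:-→d10:-→d11:-→d12:H2→d13:-→d14:-→d15:-→d16:-→d17:-→d18:-→d19:-→d20:-→d21:-→d22:-→d23:-→d24:-→d25:-→d26:H3 -> H3
  - 123.211.116.112/28 clear@28
  lookup 123.0.0.1: bits 01111011 walk d0:-→d1:-→d2:-→d3:-→d4:-→d5:-→d6:-→d7:-→d8:H1 -> H1
  - 13.231.219.160/28 clear@28
  lookup 177.128.2.253: bits 101100011000000 walk d0:-→d1:-→d2:-→d3:-→d4:-→d5:-→d6:-→d7:-→d8:-→d9:-→d10:-→d11:-→d12:H2→d13:-→d14:-→d15:- -> H2
  + 0.0.0.0/0 (H1) depth=0
  lookup 123.208.0.63: bits 01111011110100 walk d0:H1→d1:-→d2:-→d3:-→d4:-→d5:-→d6:-→d7:-→d8:H1→d9:-→d10:-→d11:-→d12:H1→d13:-→d14:- -> H1
  - 123.208.0.0/12 clear@12
  + 177.129.192.0/20 (H2) depth=20
  lookup 177.129.200.128: bits 10110001100000011100100010 walk d0:H1→d1:-→d2:-→d3:-→d4:-→d5:-→d6:-→d7:-→d8:-→d9:-→d10:-→d11:-→d12:H2→d13:-→d14:-→d15:-→d16:-→d17:-→d18:-→d19:-→d20:H2→d21:-→d22:-→d23:-→d24:-→d25:-→d26:H3 -> H3
  - 177.128.0.0/12 clear@12
  - 177.129.192.0/20 clear@20
  lookup 123.0.0.1: bits 01111011 walk d0:H1→d1:-→d2:-→d3:-→d4:-→d5:-→d6:-→d7:-→d8:H1 -> H1
  + 177.0.0.0/8 (H3) depth=8
  + 123.211.116.122/32 (H0) depth=32
  lookup 177.0.0.46: bits 10110001 walk d0:H1→d1:-→d2:-→d3:-→d4:-→d5:-→d6:-→d7:-→d8:H3 -> H3

== LOOKUPS ==
["H2","H3","H3","H1","H2","H1","H3","H1","H3"]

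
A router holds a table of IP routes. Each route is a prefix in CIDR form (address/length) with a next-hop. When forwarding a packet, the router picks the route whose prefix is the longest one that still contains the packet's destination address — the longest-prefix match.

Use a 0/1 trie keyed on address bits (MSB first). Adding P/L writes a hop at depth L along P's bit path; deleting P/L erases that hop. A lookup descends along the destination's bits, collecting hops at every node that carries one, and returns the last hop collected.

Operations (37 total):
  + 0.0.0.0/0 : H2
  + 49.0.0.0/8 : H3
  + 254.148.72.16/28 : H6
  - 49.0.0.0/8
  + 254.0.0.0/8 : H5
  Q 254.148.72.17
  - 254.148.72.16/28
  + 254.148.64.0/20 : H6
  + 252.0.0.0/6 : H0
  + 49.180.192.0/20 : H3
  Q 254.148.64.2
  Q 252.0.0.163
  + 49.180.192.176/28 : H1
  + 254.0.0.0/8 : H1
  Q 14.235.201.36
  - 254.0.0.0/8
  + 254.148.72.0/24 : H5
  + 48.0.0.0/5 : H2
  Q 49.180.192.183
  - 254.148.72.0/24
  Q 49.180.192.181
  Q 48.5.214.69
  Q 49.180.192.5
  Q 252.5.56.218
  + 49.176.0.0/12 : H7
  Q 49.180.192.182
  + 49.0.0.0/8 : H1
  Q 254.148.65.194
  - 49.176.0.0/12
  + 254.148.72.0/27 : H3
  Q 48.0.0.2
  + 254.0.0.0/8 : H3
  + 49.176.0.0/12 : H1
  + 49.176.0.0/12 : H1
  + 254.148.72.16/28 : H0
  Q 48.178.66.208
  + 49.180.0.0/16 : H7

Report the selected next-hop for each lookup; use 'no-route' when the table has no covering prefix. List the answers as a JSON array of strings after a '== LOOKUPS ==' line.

Process each operation:
  + 0.0.0.0/0 (H2) depth=0
  + 49.0.0.0/8 (H3) depth=8
  + 254.148.72.16/28 (H6) depth=28
  - 49.0.0.0/8 clear@8
  + 254.0.0.0/8 (H5) depth=8
  Q 254.148.72.17: descend 1111111010010100010010000001 ; hops seen [H2,H5,H6] ; pick H6
  - 254.148.72.16/28 clear@28
  + 254.148.64.0/20 (H6) depth=20
  + 252.0.0.0/6 (H0) depth=6
  + 49.180.192.0/20 (H3) depth=20
  Q 254.148.64.2: descend 11111110100101000100 ; hops seen [H2,H0,H5,H6] ; pick H6
  Q 252.0.0.163: descend 111111 ; hops seen [H2,H0] ; pick H0
  + 49.180.192.176/28 (H1) depth=28
  + 254.0.0.0/8 (H1) depth=8
  Q 14.235.201.36: descend 00 ; hops seen [H2] ; pick H2
  - 254.0.0.0/8 clear@8
  + 254.148.72.0/24 (H5) depth=24
  + 48.0.0.0/5 (H2) depth=5
  Q 49.180.192.183: descend 0011000110110100110000001011 ; hops seen [H2,H2,H3,H1] ; pick H1
  - 254.148.72.0/24 clear@24
  Q 49.180.192.181: descend 0011000110110100110000001011 ; hops seen [H2,H2,H3,H1] ; pick H1
  Q 48.5.214.69: descend 0011000 ; hops seen [H2,H2] ; pick H2
  Q 49.180.192.5: descend 001100011011010011000000 ; hops seen [H2,H2,H3] ; pick H3
  Q 252.5.56.218: descend 111111 ; hops seen [H2,H0] ; pick H0
  + 49.176.0.0/12 (H7) depth=12
  Q 49.180.192.182: descend 0011000110110100110000001011 ; hops seen [H2,H2,H7,H3,H1] ; pick H1
  + 49.0.0.0/8 (H1) depth=8
  Q 254.148.65.194: descend 11111110100101000100 ; hops seen [H2,H0,H6] ; pick H6
  - 49.176.0.0/12 clear@12
  + 254.148.72.0/27 (H3) depth=27
  Q 48.0.0.2: descend 0011000 ; hops seen [H2,H2] ; pick H2
  + 254.0.0.0/8 (H3) depth=8
  + 49.176.0.0/12 (H1) depth=12
  + 49.176.0.0/12 (H1) depth=12
  + 254.148.72.16/28 (H0) depth=28
  Q 48.178.66.208: descend 0011000 ; hops seen [H2,H2] ; pick H2
  + 49.180.0.0/16 (H7) depth=16

== LOOKUPS ==
["H6","H6","H0","H2","H1","H1","H2","H3","H0","H1","H6","H2","H2"]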